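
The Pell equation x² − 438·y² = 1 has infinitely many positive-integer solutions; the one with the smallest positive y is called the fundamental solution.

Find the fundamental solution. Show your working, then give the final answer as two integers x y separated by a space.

293 14

d=438: √d = [20; 1,12,1,40] (ℓ=4, even), read p_3/q_3
a_0=20:  p_0=20·1+0=20,  q_0=20·0+1=1
a_1=1:  p_1=1·20+1=21,  q_1=1·1+0=1
a_2=12:  p_2=12·21+20=272,  q_2=12·1+1=13
a_3=1:  p_3=1·272+21=293,  q_3=1·13+1=14
(x₁, y₁) = (293, 14);  293² − 438·14² = 1 ✓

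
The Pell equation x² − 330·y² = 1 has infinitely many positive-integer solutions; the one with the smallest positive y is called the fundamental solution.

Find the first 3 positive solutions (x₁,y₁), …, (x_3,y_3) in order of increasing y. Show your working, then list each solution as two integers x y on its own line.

√330 → a₀=18, period (6,36); ℓ=2 even so k=1
step 0: (18, 1)  from 18·(1,0) + (0,1)
step 1: (109, 6)  from 6·(18,1) + (1,0)
(x₁, y₁) = (109, 6);  109² − 330·6² = 1 ✓
k=2:  x_2 = 109·109+330·6·6 = 23761,  y_2 = 109·6+6·109 = 1308
k=3:  x_3 = 109·23761+330·6·1308 = 5179789,  y_3 = 109·1308+6·23761 = 285138

109 6
23761 1308
5179789 285138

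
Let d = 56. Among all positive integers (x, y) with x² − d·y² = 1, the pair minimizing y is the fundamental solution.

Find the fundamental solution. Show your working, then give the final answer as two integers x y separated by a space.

15 2

d=56: √d = [7; 2,14] (ℓ=2, even), read p_1/q_1
k=0  a_k=7  p_k/q_k = 7/1
k=1  a_k=2  p_k/q_k = 15/2
→ (15, 2).  Check: 15²=225, 56·2²=224, difference 1.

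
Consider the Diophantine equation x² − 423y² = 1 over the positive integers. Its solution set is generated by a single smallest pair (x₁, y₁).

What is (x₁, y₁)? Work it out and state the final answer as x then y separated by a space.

[20; 1,1,3,4,3,1,1,40] for √423; ℓ=8 ⇒ convergent index 7
k=0  a_k=20  p_k/q_k = 20/1
k=1  a_k=1  p_k/q_k = 21/1
k=2  a_k=1  p_k/q_k = 41/2
…
k=4  a_k=4  p_k/q_k = 617/30
k=5  a_k=3  p_k/q_k = 1995/97
k=6  a_k=1  p_k/q_k = 2612/127
k=7  a_k=1  p_k/q_k = 4607/224
fundamental: x₁=4607, y₁=224  (since 21224449 − 423·50176 = 1)

4607 224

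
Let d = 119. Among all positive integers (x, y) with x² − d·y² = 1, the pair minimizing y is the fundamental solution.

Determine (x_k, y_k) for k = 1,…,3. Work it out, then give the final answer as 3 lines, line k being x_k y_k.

√119 → a₀=10, period (1,9,1,20); ℓ=4 even so k=3
k=0  a_k=10  p_k/q_k = 10/1
…
k=2  a_k=9  p_k/q_k = 109/10
k=3  a_k=1  p_k/q_k = 120/11
(x₁, y₁) = (120, 11);  120² − 119·11² = 1 ✓
n=2: (120,11)∘(120,11) = (120·120+119·11·11, 120·11+11·120) = (28799,2640)
n=3: (28799,2640)∘(120,11) = (120·28799+119·11·2640, 120·2640+11·28799) = (6911640,633589)

120 11
28799 2640
6911640 633589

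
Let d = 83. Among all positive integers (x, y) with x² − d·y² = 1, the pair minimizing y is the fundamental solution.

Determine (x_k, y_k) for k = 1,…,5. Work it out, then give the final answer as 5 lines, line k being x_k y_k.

d=83: √d = [9; 9,18] (ℓ=2, even), read p_1/q_1
step 0: (9, 1)  from 9·(1,0) + (0,1)
step 1: (82, 9)  from 9·(9,1) + (1,0)
fundamental: x₁=82, y₁=9  (since 6724 − 83·81 = 1)
k=2:  x_2 = 82·82+83·9·9 = 13447,  y_2 = 82·9+9·82 = 1476
k=3:  x_3 = 82·13447+83·9·1476 = 2205226,  y_3 = 82·1476+9·13447 = 242055
k=4:  x_4 = 82·2205226+83·9·242055 = 361643617,  y_4 = 82·242055+9·2205226 = 39695544
k=5:  x_5 = 82·361643617+83·9·39695544 = 59307347962,  y_5 = 82·39695544+9·361643617 = 6509827161

82 9
13447 1476
2205226 242055
361643617 39695544
59307347962 6509827161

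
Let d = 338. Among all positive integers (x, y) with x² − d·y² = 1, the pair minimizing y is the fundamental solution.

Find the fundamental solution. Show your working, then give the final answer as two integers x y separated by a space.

114243 6214

√338 → a₀=18, period (2,1,1,2,36); ℓ=5 odd so k=9
k=0  a_k=18  p_k/q_k = 18/1
k=1  a_k=2  p_k/q_k = 37/2
k=2  a_k=1  p_k/q_k = 55/3
k=3  a_k=1  p_k/q_k = 92/5
k=4  a_k=2  p_k/q_k = 239/13
k=5  a_k=36  p_k/q_k = 8696/473
k=6  a_k=2  p_k/q_k = 17631/959
k=7  a_k=1  p_k/q_k = 26327/1432
k=8  a_k=1  p_k/q_k = 43958/2391
k=9  a_k=2  p_k/q_k = 114243/6214
fundamental: x₁=114243, y₁=6214  (since 13051463049 − 338·38613796 = 1)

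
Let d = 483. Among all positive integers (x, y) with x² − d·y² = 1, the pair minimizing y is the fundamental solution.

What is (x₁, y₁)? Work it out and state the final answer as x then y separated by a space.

22 1

[21; 1,42] for √483; ℓ=2 ⇒ convergent index 1
a_0=21:  p_0=21·1+0=21,  q_0=21·0+1=1
a_1=1:  p_1=1·21+1=22,  q_1=1·1+0=1
fundamental: x₁=22, y₁=1  (since 484 − 483·1 = 1)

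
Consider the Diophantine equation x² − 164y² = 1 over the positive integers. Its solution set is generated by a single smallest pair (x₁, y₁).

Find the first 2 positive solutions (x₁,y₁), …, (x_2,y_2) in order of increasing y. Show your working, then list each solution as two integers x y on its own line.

[12; 1,4,6,4,1,24] for √164; ℓ=6 ⇒ convergent index 5
step 0: (12, 1)  from 12·(1,0) + (0,1)
step 1: (13, 1)  from 1·(12,1) + (1,0)
step 2: (64, 5)  from 4·(13,1) + (12,1)
…
step 4: (1652, 129)  from 4·(397,31) + (64,5)
step 5: (2049, 160)  from 1·(1652,129) + (397,31)
fundamental: x₁=2049, y₁=160  (since 4198401 − 164·25600 = 1)
(2049+160√164)^2 = 8396801 + 655680√164

2049 160
8396801 655680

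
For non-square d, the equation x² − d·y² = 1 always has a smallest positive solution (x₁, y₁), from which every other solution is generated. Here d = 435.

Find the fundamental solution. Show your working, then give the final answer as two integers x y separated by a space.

d=435: √d = [20; 1,5,1,40] (ℓ=4, even), read p_3/q_3
a_0=20:  p_0=20·1+0=20,  q_0=20·0+1=1
a_1=1:  p_1=1·20+1=21,  q_1=1·1+0=1
a_2=5:  p_2=5·21+20=125,  q_2=5·1+1=6
a_3=1:  p_3=1·125+21=146,  q_3=1·6+1=7
fundamental: x₁=146, y₁=7  (since 21316 − 435·49 = 1)

146 7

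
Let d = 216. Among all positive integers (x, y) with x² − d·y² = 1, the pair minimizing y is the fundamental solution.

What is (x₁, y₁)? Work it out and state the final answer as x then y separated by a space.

485 33

d=216: √d = [14; 1,2,3,2,1,28] (ℓ=6, even), read p_5/q_5
i=0: a=14 ⇒ p=14, q=1
i=1: a=1 ⇒ p=15, q=1
i=2: a=2 ⇒ p=44, q=3
…
i=4: a=2 ⇒ p=338, q=23
i=5: a=1 ⇒ p=485, q=33
(x₁, y₁) = (485, 33);  485² − 216·33² = 1 ✓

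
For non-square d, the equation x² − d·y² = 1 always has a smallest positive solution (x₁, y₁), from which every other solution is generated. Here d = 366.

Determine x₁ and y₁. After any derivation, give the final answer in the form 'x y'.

907925 47458

d=366: √d = [19; 7,1,1,1,2,12,2,1,1,1,7,38] (ℓ=12, even), read p_11/q_11
k=0  a_k=19  p_k/q_k = 19/1
…
k=3  a_k=1  p_k/q_k = 287/15
k=4  a_k=1  p_k/q_k = 440/23
k=5  a_k=2  p_k/q_k = 1167/61
k=6  a_k=12  p_k/q_k = 14444/755
…
k=8  a_k=1  p_k/q_k = 44499/2326
k=9  a_k=1  p_k/q_k = 74554/3897
k=10  a_k=1  p_k/q_k = 119053/6223
k=11  a_k=7  p_k/q_k = 907925/47458
fundamental: x₁=907925, y₁=47458  (since 824327805625 − 366·2252261764 = 1)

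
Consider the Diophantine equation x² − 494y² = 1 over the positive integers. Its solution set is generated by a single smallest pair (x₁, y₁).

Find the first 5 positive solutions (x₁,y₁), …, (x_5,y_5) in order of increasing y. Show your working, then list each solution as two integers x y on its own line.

73035 3286
10668222449 479986020
1558307253052395 70111557938114
227621940442695115201 10241195267540325960
33248736838906168224357675 1495931392659503855039086

[22; 4,2,2,1,2,1,2,2,4,44] for √494; ℓ=10 ⇒ convergent index 9
a_0=22:  p_0=22·1+0=22,  q_0=22·0+1=1
a_1=4:  p_1=4·22+1=89,  q_1=4·1+0=4
a_2=2:  p_2=2·89+22=200,  q_2=2·4+1=9
a_3=2:  p_3=2·200+89=489,  q_3=2·9+4=22
a_4=1:  p_4=1·489+200=689,  q_4=1·22+9=31
…
a_6=1:  p_6=1·1867+689=2556,  q_6=1·84+31=115
a_7=2:  p_7=2·2556+1867=6979,  q_7=2·115+84=314
a_8=2:  p_8=2·6979+2556=16514,  q_8=2·314+115=743
a_9=4:  p_9=4·16514+6979=73035,  q_9=4·743+314=3286
(x₁, y₁) = (73035, 3286);  73035² − 494·3286² = 1 ✓
n=2: (73035,3286)∘(73035,3286) = (73035·73035+494·3286·3286, 73035·3286+3286·73035) = (10668222449,479986020)
n=3: (10668222449,479986020)∘(73035,3286) = (73035·10668222449+494·3286·479986020, 73035·479986020+3286·10668222449) = (1558307253052395,70111557938114)
n=4: (1558307253052395,70111557938114)∘(73035,3286) = (73035·1558307253052395+494·3286·70111557938114, 73035·70111557938114+3286·1558307253052395) = (227621940442695115201,10241195267540325960)
n=5: (227621940442695115201,10241195267540325960)∘(73035,3286) = (73035·227621940442695115201+494·3286·10241195267540325960, 73035·10241195267540325960+3286·227621940442695115201) = (33248736838906168224357675,1495931392659503855039086)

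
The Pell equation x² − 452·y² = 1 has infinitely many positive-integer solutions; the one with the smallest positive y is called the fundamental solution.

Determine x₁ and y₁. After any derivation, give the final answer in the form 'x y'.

√452 = [21; 3,1,5,3,10,3,5,1,3,42, …], period ℓ=10 (even) → k=9
k=0  a_k=21  p_k/q_k = 21/1
…
k=2  a_k=1  p_k/q_k = 85/4
k=3  a_k=5  p_k/q_k = 489/23
…
k=8  a_k=1  p_k/q_k = 313483/14745
k=9  a_k=3  p_k/q_k = 1204353/56648
→ (1204353, 56648).  Check: 1204353²=1450466148609, 452·56648²=1450466148608, difference 1.

1204353 56648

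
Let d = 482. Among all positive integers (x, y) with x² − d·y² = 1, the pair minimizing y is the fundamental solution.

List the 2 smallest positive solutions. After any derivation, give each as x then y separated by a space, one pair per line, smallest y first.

483 22
466577 21252

[21; 1,20,1,42] for √482; ℓ=4 ⇒ convergent index 3
a_0=21:  p_0=21·1+0=21,  q_0=21·0+1=1
a_1=1:  p_1=1·21+1=22,  q_1=1·1+0=1
a_2=20:  p_2=20·22+21=461,  q_2=20·1+1=21
a_3=1:  p_3=1·461+22=483,  q_3=1·21+1=22
fundamental: x₁=483, y₁=22  (since 233289 − 482·484 = 1)
k=2:  x_2 = 483·483+482·22·22 = 466577,  y_2 = 483·22+22·483 = 21252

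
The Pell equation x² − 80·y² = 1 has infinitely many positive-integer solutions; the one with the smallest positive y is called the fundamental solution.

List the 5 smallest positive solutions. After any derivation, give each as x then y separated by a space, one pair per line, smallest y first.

√80 = [8; 1,16, …], period ℓ=2 (even) → k=1
i=0: a=8 ⇒ p=8, q=1
i=1: a=1 ⇒ p=9, q=1
→ (9, 1).  Check: 9²=81, 80·1²=80, difference 1.
(x_2, y_2) = (9·9 + 80·1·1, 9·1 + 1·9) = (161, 18)
(x_3, y_3) = (9·161 + 80·1·18, 9·18 + 1·161) = (2889, 323)
(x_4, y_4) = (9·2889 + 80·1·323, 9·323 + 1·2889) = (51841, 5796)
(x_5, y_5) = (9·51841 + 80·1·5796, 9·5796 + 1·51841) = (930249, 104005)

9 1
161 18
2889 323
51841 5796
930249 104005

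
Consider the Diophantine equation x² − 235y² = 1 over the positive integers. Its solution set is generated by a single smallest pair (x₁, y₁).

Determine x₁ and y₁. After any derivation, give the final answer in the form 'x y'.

46 3

√235 = [15; 3,30, …], period ℓ=2 (even) → k=1
k=0  a_k=15  p_k/q_k = 15/1
k=1  a_k=3  p_k/q_k = 46/3
→ (46, 3).  Check: 46²=2116, 235·3²=2115, difference 1.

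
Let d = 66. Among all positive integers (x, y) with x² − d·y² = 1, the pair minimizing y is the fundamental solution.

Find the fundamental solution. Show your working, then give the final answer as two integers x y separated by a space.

[8; 8,16] for √66; ℓ=2 ⇒ convergent index 1
k=0  a_k=8  p_k/q_k = 8/1
k=1  a_k=8  p_k/q_k = 65/8
(x₁, y₁) = (65, 8);  65² − 66·8² = 1 ✓

65 8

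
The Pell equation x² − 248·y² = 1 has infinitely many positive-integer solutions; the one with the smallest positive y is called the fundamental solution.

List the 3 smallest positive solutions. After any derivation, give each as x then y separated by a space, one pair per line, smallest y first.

√248 → a₀=15, period (1,2,1,30); ℓ=4 even so k=3
i=0: a=15 ⇒ p=15, q=1
…
i=2: a=2 ⇒ p=47, q=3
i=3: a=1 ⇒ p=63, q=4
fundamental: x₁=63, y₁=4  (since 3969 − 248·16 = 1)
(x_2, y_2) = (63·63 + 248·4·4, 63·4 + 4·63) = (7937, 504)
(x_3, y_3) = (63·7937 + 248·4·504, 63·504 + 4·7937) = (999999, 63500)

63 4
7937 504
999999 63500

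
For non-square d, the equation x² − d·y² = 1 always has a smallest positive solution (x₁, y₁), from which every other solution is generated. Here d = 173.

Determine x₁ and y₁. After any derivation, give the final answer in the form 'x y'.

2499849 190060

√173 → a₀=13, period (6,1,1,6,26); ℓ=5 odd so k=9
k=0  a_k=13  p_k/q_k = 13/1
k=1  a_k=6  p_k/q_k = 79/6
k=2  a_k=1  p_k/q_k = 92/7
…
k=4  a_k=6  p_k/q_k = 1118/85
k=5  a_k=26  p_k/q_k = 29239/2223
k=6  a_k=6  p_k/q_k = 176552/13423
k=7  a_k=1  p_k/q_k = 205791/15646
k=8  a_k=1  p_k/q_k = 382343/29069
k=9  a_k=6  p_k/q_k = 2499849/190060
(x₁, y₁) = (2499849, 190060);  2499849² − 173·190060² = 1 ✓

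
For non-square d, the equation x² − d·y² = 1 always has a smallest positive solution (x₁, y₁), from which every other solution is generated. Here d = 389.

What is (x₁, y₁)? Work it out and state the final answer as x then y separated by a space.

√389 = [19; 1,2,1,1,1,1,2,1,38, …], period ℓ=9 (odd) → k=17
k=0  a_k=19  p_k/q_k = 19/1
k=1  a_k=1  p_k/q_k = 20/1
…
k=6  a_k=1  p_k/q_k = 355/18
k=7  a_k=2  p_k/q_k = 927/47
…
k=10  a_k=1  p_k/q_k = 50925/2582
k=11  a_k=2  p_k/q_k = 151493/7681
…
k=13  a_k=1  p_k/q_k = 353911/17944
k=14  a_k=1  p_k/q_k = 556329/28207
…
k=16  a_k=2  p_k/q_k = 2376809/120509
k=17  a_k=1  p_k/q_k = 3287049/166660
(x₁, y₁) = (3287049, 166660);  3287049² − 389·166660² = 1 ✓

3287049 166660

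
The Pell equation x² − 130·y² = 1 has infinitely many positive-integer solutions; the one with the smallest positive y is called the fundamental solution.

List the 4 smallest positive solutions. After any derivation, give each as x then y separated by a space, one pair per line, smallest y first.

√130 → a₀=11, period (2,2,22); ℓ=3 odd so k=5
i=0: a=11 ⇒ p=11, q=1
i=1: a=2 ⇒ p=23, q=2
…
i=3: a=22 ⇒ p=1277, q=112
i=4: a=2 ⇒ p=2611, q=229
i=5: a=2 ⇒ p=6499, q=570
→ (6499, 570).  Check: 6499²=42237001, 130·570²=42237000, difference 1.
n=2: (6499,570)∘(6499,570) = (6499·6499+130·570·570, 6499·570+570·6499) = (84474001,7408860)
n=3: (84474001,7408860)∘(6499,570) = (6499·84474001+130·570·7408860, 6499·7408860+570·84474001) = (1097993058499,96300361710)
n=4: (1097993058499,96300361710)∘(6499,570) = (6499·1097993058499+130·570·96300361710, 6499·96300361710+570·1097993058499) = (14271713689896001,1251712094097720)

6499 570
84474001 7408860
1097993058499 96300361710
14271713689896001 1251712094097720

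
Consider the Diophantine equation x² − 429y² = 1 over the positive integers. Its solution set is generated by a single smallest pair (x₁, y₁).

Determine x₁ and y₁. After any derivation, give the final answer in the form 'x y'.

d=429: √d = [20; 1,2,2,9,1,12,1,9,2,2,1,40] (ℓ=12, even), read p_11/q_11
k=0  a_k=20  p_k/q_k = 20/1
k=1  a_k=1  p_k/q_k = 21/1
…
k=4  a_k=9  p_k/q_k = 1367/66
…
k=7  a_k=1  p_k/q_k = 21023/1015
k=8  a_k=9  p_k/q_k = 208718/10077
k=9  a_k=2  p_k/q_k = 438459/21169
k=10  a_k=2  p_k/q_k = 1085636/52415
k=11  a_k=1  p_k/q_k = 1524095/73584
fundamental: x₁=1524095, y₁=73584  (since 2322865569025 − 429·5414605056 = 1)

1524095 73584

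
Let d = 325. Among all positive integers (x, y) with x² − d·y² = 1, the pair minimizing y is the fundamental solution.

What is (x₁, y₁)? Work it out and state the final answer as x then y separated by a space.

649 36

[18; 36] for √325; ℓ=1 ⇒ convergent index 1
i=0: a=18 ⇒ p=18, q=1
i=1: a=36 ⇒ p=649, q=36
fundamental: x₁=649, y₁=36  (since 421201 − 325·1296 = 1)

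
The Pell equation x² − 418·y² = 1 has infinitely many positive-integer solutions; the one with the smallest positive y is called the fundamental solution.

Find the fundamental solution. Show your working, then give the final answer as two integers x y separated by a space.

33857 1656

√418 = [20; 2,4,20,4,2,40, …], period ℓ=6 (even) → k=5
i=0: a=20 ⇒ p=20, q=1
…
i=2: a=4 ⇒ p=184, q=9
…
i=4: a=4 ⇒ p=15068, q=737
i=5: a=2 ⇒ p=33857, q=1656
fundamental: x₁=33857, y₁=1656  (since 1146296449 − 418·2742336 = 1)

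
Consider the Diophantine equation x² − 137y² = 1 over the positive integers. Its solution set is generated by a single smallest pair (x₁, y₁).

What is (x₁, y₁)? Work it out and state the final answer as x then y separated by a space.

d=137: √d = [11; 1,2,2,1,1,2,2,1,22] (ℓ=9, odd), read p_17/q_17
i=0: a=11 ⇒ p=11, q=1
i=1: a=1 ⇒ p=12, q=1
i=2: a=2 ⇒ p=35, q=3
i=3: a=2 ⇒ p=82, q=7
i=4: a=1 ⇒ p=117, q=10
i=5: a=1 ⇒ p=199, q=17
…
i=7: a=2 ⇒ p=1229, q=105
…
i=10: a=1 ⇒ p=41341, q=3532
i=11: a=2 ⇒ p=122279, q=10447
i=12: a=2 ⇒ p=285899, q=24426
i=13: a=1 ⇒ p=408178, q=34873
…
i=15: a=2 ⇒ p=1796332, q=153471
i=16: a=2 ⇒ p=4286741, q=366241
i=17: a=1 ⇒ p=6083073, q=519712
(x₁, y₁) = (6083073, 519712);  6083073² − 137·519712² = 1 ✓

6083073 519712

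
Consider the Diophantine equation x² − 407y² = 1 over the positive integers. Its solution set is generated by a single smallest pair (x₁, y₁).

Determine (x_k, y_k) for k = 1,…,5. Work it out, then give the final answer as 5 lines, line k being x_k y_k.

2663 132
14183137 703032
75539384999 3744348300
402322750321537 19942398342768
2142770892673121063 106213209829234068

d=407: √d = [20; 5,1,2,1,5,40] (ℓ=6, even), read p_5/q_5
k=0  a_k=20  p_k/q_k = 20/1
…
k=2  a_k=1  p_k/q_k = 121/6
…
k=4  a_k=1  p_k/q_k = 464/23
k=5  a_k=5  p_k/q_k = 2663/132
fundamental: x₁=2663, y₁=132  (since 7091569 − 407·17424 = 1)
(x_2, y_2) = (2663·2663 + 407·132·132, 2663·132 + 132·2663) = (14183137, 703032)
(x_3, y_3) = (2663·14183137 + 407·132·703032, 2663·703032 + 132·14183137) = (75539384999, 3744348300)
(x_4, y_4) = (2663·75539384999 + 407·132·3744348300, 2663·3744348300 + 132·75539384999) = (402322750321537, 19942398342768)
(x_5, y_5) = (2663·402322750321537 + 407·132·19942398342768, 2663·19942398342768 + 132·402322750321537) = (2142770892673121063, 106213209829234068)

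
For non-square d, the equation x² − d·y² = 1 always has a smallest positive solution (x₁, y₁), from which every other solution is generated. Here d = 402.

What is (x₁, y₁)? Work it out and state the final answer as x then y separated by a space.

401 20

[20; 20,40] for √402; ℓ=2 ⇒ convergent index 1
step 0: (20, 1)  from 20·(1,0) + (0,1)
step 1: (401, 20)  from 20·(20,1) + (1,0)
→ (401, 20).  Check: 401²=160801, 402·20²=160800, difference 1.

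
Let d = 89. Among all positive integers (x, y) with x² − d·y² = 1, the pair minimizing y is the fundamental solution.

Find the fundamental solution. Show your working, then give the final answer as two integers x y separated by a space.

[9; 2,3,3,2,18] for √89; ℓ=5 ⇒ convergent index 9
k=0  a_k=9  p_k/q_k = 9/1
k=1  a_k=2  p_k/q_k = 19/2
k=2  a_k=3  p_k/q_k = 66/7
…
k=4  a_k=2  p_k/q_k = 500/53
…
k=8  a_k=3  p_k/q_k = 216991/23001
k=9  a_k=2  p_k/q_k = 500001/53000
→ (500001, 53000).  Check: 500001²=250001000001, 89·53000²=250001000000, difference 1.

500001 53000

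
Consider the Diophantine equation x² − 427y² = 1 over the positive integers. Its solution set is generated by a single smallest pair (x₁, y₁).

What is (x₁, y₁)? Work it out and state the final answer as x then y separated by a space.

d=427: √d = [20; 1,1,1,40] (ℓ=4, even), read p_3/q_3
i=0: a=20 ⇒ p=20, q=1
i=1: a=1 ⇒ p=21, q=1
i=2: a=1 ⇒ p=41, q=2
i=3: a=1 ⇒ p=62, q=3
(x₁, y₁) = (62, 3);  62² − 427·3² = 1 ✓

62 3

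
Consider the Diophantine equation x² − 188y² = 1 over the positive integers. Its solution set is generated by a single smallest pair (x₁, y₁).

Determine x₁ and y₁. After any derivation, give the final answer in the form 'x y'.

4607 336

√188 → a₀=13, period (1,2,2,6,2,2,1,26); ℓ=8 even so k=7
k=0  a_k=13  p_k/q_k = 13/1
k=1  a_k=1  p_k/q_k = 14/1
k=2  a_k=2  p_k/q_k = 41/3
…
k=4  a_k=6  p_k/q_k = 617/45
k=5  a_k=2  p_k/q_k = 1330/97
k=6  a_k=2  p_k/q_k = 3277/239
k=7  a_k=1  p_k/q_k = 4607/336
→ (4607, 336).  Check: 4607²=21224449, 188·336²=21224448, difference 1.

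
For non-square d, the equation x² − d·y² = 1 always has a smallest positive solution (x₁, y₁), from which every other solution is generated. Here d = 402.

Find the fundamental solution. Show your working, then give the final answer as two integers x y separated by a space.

401 20

[20; 20,40] for √402; ℓ=2 ⇒ convergent index 1
step 0: (20, 1)  from 20·(1,0) + (0,1)
step 1: (401, 20)  from 20·(20,1) + (1,0)
fundamental: x₁=401, y₁=20  (since 160801 − 402·400 = 1)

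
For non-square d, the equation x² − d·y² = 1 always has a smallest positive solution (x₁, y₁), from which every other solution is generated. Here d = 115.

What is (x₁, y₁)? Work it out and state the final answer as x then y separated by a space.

√115 = [10; 1,2,1,1,1,1,1,2,1,20, …], period ℓ=10 (even) → k=9
step 0: (10, 1)  from 10·(1,0) + (0,1)
…
step 2: (32, 3)  from 2·(11,1) + (10,1)
…
step 8: (815, 76)  from 2·(311,29) + (193,18)
step 9: (1126, 105)  from 1·(815,76) + (311,29)
fundamental: x₁=1126, y₁=105  (since 1267876 − 115·11025 = 1)

1126 105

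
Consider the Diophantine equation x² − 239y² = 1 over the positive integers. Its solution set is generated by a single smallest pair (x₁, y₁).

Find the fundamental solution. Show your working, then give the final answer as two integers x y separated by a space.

6195120 400729

√239 = [15; 2,5,1,2,4,15,4,2,1,5,2,30, …], period ℓ=12 (even) → k=11
step 0: (15, 1)  from 15·(1,0) + (0,1)
…
step 3: (201, 13)  from 1·(170,11) + (31,2)
…
step 5: (2489, 161)  from 4·(572,37) + (201,13)
step 6: (37907, 2452)  from 15·(2489,161) + (572,37)
…
step 10: (2847431, 184185)  from 5·(500258,32359) + (346141,22390)
step 11: (6195120, 400729)  from 2·(2847431,184185) + (500258,32359)
→ (6195120, 400729).  Check: 6195120²=38379511814400, 239·400729²=38379511814399, difference 1.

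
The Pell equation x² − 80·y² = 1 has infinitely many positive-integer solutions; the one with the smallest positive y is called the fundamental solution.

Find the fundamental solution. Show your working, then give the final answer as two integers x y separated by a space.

√80 → a₀=8, period (1,16); ℓ=2 even so k=1
step 0: (8, 1)  from 8·(1,0) + (0,1)
step 1: (9, 1)  from 1·(8,1) + (1,0)
fundamental: x₁=9, y₁=1  (since 81 − 80·1 = 1)

9 1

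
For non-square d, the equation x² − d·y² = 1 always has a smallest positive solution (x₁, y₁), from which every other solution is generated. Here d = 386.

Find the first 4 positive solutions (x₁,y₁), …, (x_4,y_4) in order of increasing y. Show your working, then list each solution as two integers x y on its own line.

d=386: √d = [19; 1,1,1,4,1,18,1,4,1,1,1,38] (ℓ=12, even), read p_11/q_11
i=0: a=19 ⇒ p=19, q=1
…
i=3: a=1 ⇒ p=59, q=3
i=4: a=4 ⇒ p=275, q=14
…
i=6: a=18 ⇒ p=6287, q=320
i=7: a=1 ⇒ p=6621, q=337
…
i=10: a=1 ⇒ p=72163, q=3673
i=11: a=1 ⇒ p=111555, q=5678
fundamental: x₁=111555, y₁=5678  (since 12444518025 − 386·32239684 = 1)
n=2: (111555,5678)∘(111555,5678) = (111555·111555+386·5678·5678, 111555·5678+5678·111555) = (24889036049,1266818580)
n=3: (24889036049,1266818580)∘(111555,5678) = (111555·24889036049+386·5678·1266818580, 111555·1266818580+5678·24889036049) = (5552992832780835,282639893378122)
n=4: (5552992832780835,282639893378122)∘(111555,5678) = (111555·5552992832780835+386·5678·282639893378122, 111555·282639893378122+5678·5552992832780835) = (1238928230896843060801,63059786610325980840)

111555 5678
24889036049 1266818580
5552992832780835 282639893378122
1238928230896843060801 63059786610325980840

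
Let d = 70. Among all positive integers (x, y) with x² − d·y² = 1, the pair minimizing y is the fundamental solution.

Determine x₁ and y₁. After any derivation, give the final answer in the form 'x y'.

√70 = [8; 2,1,2,1,2,16, …], period ℓ=6 (even) → k=5
k=0  a_k=8  p_k/q_k = 8/1
k=1  a_k=2  p_k/q_k = 17/2
k=2  a_k=1  p_k/q_k = 25/3
k=3  a_k=2  p_k/q_k = 67/8
k=4  a_k=1  p_k/q_k = 92/11
k=5  a_k=2  p_k/q_k = 251/30
fundamental: x₁=251, y₁=30  (since 63001 − 70·900 = 1)

251 30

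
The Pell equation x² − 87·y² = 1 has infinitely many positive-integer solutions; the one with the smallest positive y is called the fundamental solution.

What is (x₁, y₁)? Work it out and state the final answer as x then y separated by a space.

28 3

√87 = [9; 3,18, …], period ℓ=2 (even) → k=1
a_0=9:  p_0=9·1+0=9,  q_0=9·0+1=1
a_1=3:  p_1=3·9+1=28,  q_1=3·1+0=3
(x₁, y₁) = (28, 3);  28² − 87·3² = 1 ✓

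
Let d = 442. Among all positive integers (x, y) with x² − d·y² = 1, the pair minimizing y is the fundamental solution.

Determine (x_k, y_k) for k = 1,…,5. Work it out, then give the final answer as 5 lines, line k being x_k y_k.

[21; 42] for √442; ℓ=1 ⇒ convergent index 1
k=0  a_k=21  p_k/q_k = 21/1
k=1  a_k=42  p_k/q_k = 883/42
fundamental: x₁=883, y₁=42  (since 779689 − 442·1764 = 1)
k=2:  x_2 = 883·883+442·42·42 = 1559377,  y_2 = 883·42+42·883 = 74172
k=3:  x_3 = 883·1559377+442·42·74172 = 2753858899,  y_3 = 883·74172+42·1559377 = 130987710
k=4:  x_4 = 883·2753858899+442·42·130987710 = 4863313256257,  y_4 = 883·130987710+42·2753858899 = 231324221688
k=5:  x_5 = 883·4863313256257+442·42·231324221688 = 8588608456690963,  y_5 = 883·231324221688+42·4863313256257 = 408518444513298

883 42
1559377 74172
2753858899 130987710
4863313256257 231324221688
8588608456690963 408518444513298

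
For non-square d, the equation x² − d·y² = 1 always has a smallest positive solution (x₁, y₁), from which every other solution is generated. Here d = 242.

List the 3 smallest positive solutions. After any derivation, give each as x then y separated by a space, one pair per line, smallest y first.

√242 → a₀=15, period (1,1,3,1,14,1,3,1,1,30); ℓ=10 even so k=9
k=0  a_k=15  p_k/q_k = 15/1
k=1  a_k=1  p_k/q_k = 16/1
k=2  a_k=1  p_k/q_k = 31/2
k=3  a_k=3  p_k/q_k = 109/7
k=4  a_k=1  p_k/q_k = 140/9
…
k=6  a_k=1  p_k/q_k = 2209/142
k=7  a_k=3  p_k/q_k = 8696/559
k=8  a_k=1  p_k/q_k = 10905/701
k=9  a_k=1  p_k/q_k = 19601/1260
→ (19601, 1260).  Check: 19601²=384199201, 242·1260²=384199200, difference 1.
k=2:  x_2 = 19601·19601+242·1260·1260 = 768398401,  y_2 = 19601·1260+1260·19601 = 49394520
k=3:  x_3 = 19601·768398401+242·1260·49394520 = 30122754096401,  y_3 = 19601·49394520+1260·768398401 = 1936363971780

19601 1260
768398401 49394520
30122754096401 1936363971780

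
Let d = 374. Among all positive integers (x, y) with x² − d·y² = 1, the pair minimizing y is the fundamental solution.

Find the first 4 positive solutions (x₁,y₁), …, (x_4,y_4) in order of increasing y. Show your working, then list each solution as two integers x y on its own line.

3365 174
22646449 1171020
152410598405 7880964426
1025723304619201 53038889415960

[19; 2,1,18,1,2,38] for √374; ℓ=6 ⇒ convergent index 5
i=0: a=19 ⇒ p=19, q=1
i=1: a=2 ⇒ p=39, q=2
i=2: a=1 ⇒ p=58, q=3
…
i=4: a=1 ⇒ p=1141, q=59
i=5: a=2 ⇒ p=3365, q=174
fundamental: x₁=3365, y₁=174  (since 11323225 − 374·30276 = 1)
(3365+174√374)^2 = 22646449 + 1171020√374
(3365+174√374)^3 = 152410598405 + 7880964426√374
(3365+174√374)^4 = 1025723304619201 + 53038889415960√374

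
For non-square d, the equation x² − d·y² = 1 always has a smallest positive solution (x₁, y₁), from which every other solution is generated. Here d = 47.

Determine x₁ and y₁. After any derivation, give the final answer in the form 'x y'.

√47 → a₀=6, period (1,5,1,12); ℓ=4 even so k=3
a_0=6:  p_0=6·1+0=6,  q_0=6·0+1=1
a_1=1:  p_1=1·6+1=7,  q_1=1·1+0=1
a_2=5:  p_2=5·7+6=41,  q_2=5·1+1=6
a_3=1:  p_3=1·41+7=48,  q_3=1·6+1=7
(x₁, y₁) = (48, 7);  48² − 47·7² = 1 ✓

48 7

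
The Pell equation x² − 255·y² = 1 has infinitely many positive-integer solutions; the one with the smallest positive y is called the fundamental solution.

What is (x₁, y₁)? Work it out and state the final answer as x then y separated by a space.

d=255: √d = [15; 1,30] (ℓ=2, even), read p_1/q_1
a_0=15:  p_0=15·1+0=15,  q_0=15·0+1=1
a_1=1:  p_1=1·15+1=16,  q_1=1·1+0=1
(x₁, y₁) = (16, 1);  16² − 255·1² = 1 ✓

16 1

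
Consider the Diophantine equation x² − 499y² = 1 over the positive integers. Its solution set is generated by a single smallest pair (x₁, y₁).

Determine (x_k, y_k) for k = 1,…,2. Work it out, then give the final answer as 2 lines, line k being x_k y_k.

√499 = [22; 2,1,21,1,2,44, …], period ℓ=6 (even) → k=5
k=0  a_k=22  p_k/q_k = 22/1
…
k=2  a_k=1  p_k/q_k = 67/3
…
k=4  a_k=1  p_k/q_k = 1519/68
k=5  a_k=2  p_k/q_k = 4490/201
(x₁, y₁) = (4490, 201);  4490² − 499·201² = 1 ✓
(4490+201√499)^2 = 40320199 + 1804980√499

4490 201
40320199 1804980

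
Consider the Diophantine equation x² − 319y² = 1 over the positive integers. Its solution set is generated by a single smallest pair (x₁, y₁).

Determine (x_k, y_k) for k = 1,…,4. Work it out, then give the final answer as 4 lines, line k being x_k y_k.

√319 → a₀=17, period (1,6,5,1,4,…,6,1,34); ℓ=14 even so k=13
step 0: (17, 1)  from 17·(1,0) + (0,1)
step 1: (18, 1)  from 1·(17,1) + (1,0)
step 2: (125, 7)  from 6·(18,1) + (17,1)
…
step 5: (3715, 208)  from 4·(768,43) + (643,36)
step 6: (11913, 667)  from 3·(3715,208) + (768,43)
step 7: (15628, 875)  from 1·(11913,667) + (3715,208)
step 8: (58797, 3292)  from 3·(15628,875) + (11913,667)
step 9: (250816, 14043)  from 4·(58797,3292) + (15628,875)
…
step 12: (11102899, 621643)  from 6·(1798881,100718) + (309613,17335)
step 13: (12901780, 722361)  from 1·(11102899,621643) + (1798881,100718)
→ (12901780, 722361).  Check: 12901780²=166455927168400, 319·722361²=166455927168399, difference 1.
k=2:  x_2 = 12901780·12901780+319·722361·722361 = 332911854336799,  y_2 = 12901780·722361+722361·12901780 = 18639485405160
k=3:  x_3 = 12901780·332911854336799+319·722361·18639485405160 = 8590311008090840302660,  y_3 = 12901780·18639485405160+722361·332911854336799 = 480965080021169647239
k=4:  x_4 = 12901780·8590311008090840302660+319·722361·480965080021169647239 = 221660605515932150288251132801,  y_4 = 12901780·480965080021169647239+722361·8590311008090840302660 = 12410611300231033623224965680

12901780 722361
332911854336799 18639485405160
8590311008090840302660 480965080021169647239
221660605515932150288251132801 12410611300231033623224965680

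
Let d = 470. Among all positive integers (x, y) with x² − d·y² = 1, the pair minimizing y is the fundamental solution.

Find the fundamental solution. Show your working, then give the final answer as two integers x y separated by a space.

1691 78

[21; 1,2,8,2,1,42] for √470; ℓ=6 ⇒ convergent index 5
step 0: (21, 1)  from 21·(1,0) + (0,1)
step 1: (22, 1)  from 1·(21,1) + (1,0)
…
step 3: (542, 25)  from 8·(65,3) + (22,1)
step 4: (1149, 53)  from 2·(542,25) + (65,3)
step 5: (1691, 78)  from 1·(1149,53) + (542,25)
→ (1691, 78).  Check: 1691²=2859481, 470·78²=2859480, difference 1.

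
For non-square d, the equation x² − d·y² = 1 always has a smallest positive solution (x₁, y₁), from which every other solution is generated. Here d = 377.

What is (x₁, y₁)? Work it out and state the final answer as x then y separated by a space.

233 12

[19; 2,2,2,38] for √377; ℓ=4 ⇒ convergent index 3
i=0: a=19 ⇒ p=19, q=1
i=1: a=2 ⇒ p=39, q=2
i=2: a=2 ⇒ p=97, q=5
i=3: a=2 ⇒ p=233, q=12
→ (233, 12).  Check: 233²=54289, 377·12²=54288, difference 1.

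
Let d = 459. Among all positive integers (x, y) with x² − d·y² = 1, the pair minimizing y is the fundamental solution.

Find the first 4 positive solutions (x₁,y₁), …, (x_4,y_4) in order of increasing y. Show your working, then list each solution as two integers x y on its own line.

d=459: √d = [21; 2,2,1,4,21,4,1,2,2,42] (ℓ=10, even), read p_9/q_9
i=0: a=21 ⇒ p=21, q=1
i=1: a=2 ⇒ p=43, q=2
i=2: a=2 ⇒ p=107, q=5
…
i=4: a=4 ⇒ p=707, q=33
…
i=7: a=1 ⇒ p=75692, q=3533
i=8: a=2 ⇒ p=212079, q=9899
i=9: a=2 ⇒ p=499850, q=23331
(x₁, y₁) = (499850, 23331);  499850² − 459·23331² = 1 ✓
k=2:  x_2 = 499850·499850+459·23331·23331 = 499700044999,  y_2 = 499850·23331+23331·499850 = 23324000700
k=3:  x_3 = 499850·499700044999+459·23331·23324000700 = 499550134985000450,  y_3 = 499850·23324000700+23331·499700044999 = 23317003499766669
k=4:  x_4 = 499850·499550134985000450+459·23331·23317003499766669 = 499400269944005249820001,  y_4 = 499850·23317003499766669+23331·499550134985000450 = 23310008398693414998600

499850 23331
499700044999 23324000700
499550134985000450 23317003499766669
499400269944005249820001 23310008398693414998600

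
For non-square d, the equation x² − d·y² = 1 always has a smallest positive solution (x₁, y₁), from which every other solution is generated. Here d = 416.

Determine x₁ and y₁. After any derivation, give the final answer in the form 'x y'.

d=416: √d = [20; 2,1,1,9,1,1,2,40] (ℓ=8, even), read p_7/q_7
step 0: (20, 1)  from 20·(1,0) + (0,1)
step 1: (41, 2)  from 2·(20,1) + (1,0)
…
step 3: (102, 5)  from 1·(61,3) + (41,2)
step 4: (979, 48)  from 9·(102,5) + (61,3)
step 5: (1081, 53)  from 1·(979,48) + (102,5)
step 6: (2060, 101)  from 1·(1081,53) + (979,48)
step 7: (5201, 255)  from 2·(2060,101) + (1081,53)
fundamental: x₁=5201, y₁=255  (since 27050401 − 416·65025 = 1)

5201 255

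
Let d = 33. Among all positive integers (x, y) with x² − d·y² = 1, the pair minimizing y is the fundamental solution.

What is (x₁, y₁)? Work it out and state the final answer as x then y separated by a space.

23 4

√33 = [5; 1,2,1,10, …], period ℓ=4 (even) → k=3
step 0: (5, 1)  from 5·(1,0) + (0,1)
step 1: (6, 1)  from 1·(5,1) + (1,0)
step 2: (17, 3)  from 2·(6,1) + (5,1)
step 3: (23, 4)  from 1·(17,3) + (6,1)
(x₁, y₁) = (23, 4);  23² − 33·4² = 1 ✓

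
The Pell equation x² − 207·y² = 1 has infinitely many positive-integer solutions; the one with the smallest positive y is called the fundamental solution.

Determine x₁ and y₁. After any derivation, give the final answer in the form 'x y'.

[14; 2,1,1,2,1,1,2,28] for √207; ℓ=8 ⇒ convergent index 7
a_0=14:  p_0=14·1+0=14,  q_0=14·0+1=1
…
a_3=1:  p_3=1·43+29=72,  q_3=1·3+2=5
…
a_6=1:  p_6=1·259+187=446,  q_6=1·18+13=31
a_7=2:  p_7=2·446+259=1151,  q_7=2·31+18=80
→ (1151, 80).  Check: 1151²=1324801, 207·80²=1324800, difference 1.

1151 80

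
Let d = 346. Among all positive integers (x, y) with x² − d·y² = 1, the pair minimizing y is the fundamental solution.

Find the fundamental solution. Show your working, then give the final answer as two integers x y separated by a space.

√346 = [18; 1,1,1,1,36, …], period ℓ=5 (odd) → k=9
a_0=18:  p_0=18·1+0=18,  q_0=18·0+1=1
a_1=1:  p_1=1·18+1=19,  q_1=1·1+0=1
…
a_3=1:  p_3=1·37+19=56,  q_3=1·2+1=3
a_4=1:  p_4=1·56+37=93,  q_4=1·3+2=5
…
a_6=1:  p_6=1·3404+93=3497,  q_6=1·183+5=188
…
a_8=1:  p_8=1·6901+3497=10398,  q_8=1·371+188=559
a_9=1:  p_9=1·10398+6901=17299,  q_9=1·559+371=930
→ (17299, 930).  Check: 17299²=299255401, 346·930²=299255400, difference 1.

17299 930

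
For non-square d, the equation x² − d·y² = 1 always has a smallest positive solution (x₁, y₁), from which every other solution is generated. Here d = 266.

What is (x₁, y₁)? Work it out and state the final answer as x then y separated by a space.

[16; 3,4,3,32] for √266; ℓ=4 ⇒ convergent index 3
i=0: a=16 ⇒ p=16, q=1
…
i=2: a=4 ⇒ p=212, q=13
i=3: a=3 ⇒ p=685, q=42
→ (685, 42).  Check: 685²=469225, 266·42²=469224, difference 1.

685 42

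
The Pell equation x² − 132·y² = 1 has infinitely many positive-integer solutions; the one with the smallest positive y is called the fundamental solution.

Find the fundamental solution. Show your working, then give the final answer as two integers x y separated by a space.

23 2

d=132: √d = [11; 2,22] (ℓ=2, even), read p_1/q_1
i=0: a=11 ⇒ p=11, q=1
i=1: a=2 ⇒ p=23, q=2
fundamental: x₁=23, y₁=2  (since 529 − 132·4 = 1)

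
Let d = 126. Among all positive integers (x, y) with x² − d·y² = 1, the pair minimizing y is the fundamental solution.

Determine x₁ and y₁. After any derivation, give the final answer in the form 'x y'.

[11; 4,2,4,22] for √126; ℓ=4 ⇒ convergent index 3
a_0=11:  p_0=11·1+0=11,  q_0=11·0+1=1
a_1=4:  p_1=4·11+1=45,  q_1=4·1+0=4
a_2=2:  p_2=2·45+11=101,  q_2=2·4+1=9
a_3=4:  p_3=4·101+45=449,  q_3=4·9+4=40
→ (449, 40).  Check: 449²=201601, 126·40²=201600, difference 1.

449 40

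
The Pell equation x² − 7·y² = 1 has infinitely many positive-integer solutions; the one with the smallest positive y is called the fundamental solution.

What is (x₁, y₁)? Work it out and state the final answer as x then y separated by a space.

8 3

d=7: √d = [2; 1,1,1,4] (ℓ=4, even), read p_3/q_3
a_0=2:  p_0=2·1+0=2,  q_0=2·0+1=1
…
a_2=1:  p_2=1·3+2=5,  q_2=1·1+1=2
a_3=1:  p_3=1·5+3=8,  q_3=1·2+1=3
→ (8, 3).  Check: 8²=64, 7·3²=63, difference 1.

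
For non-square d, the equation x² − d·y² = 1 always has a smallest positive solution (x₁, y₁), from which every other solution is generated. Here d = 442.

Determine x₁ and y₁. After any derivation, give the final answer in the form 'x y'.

d=442: √d = [21; 42] (ℓ=1, odd), read p_1/q_1
k=0  a_k=21  p_k/q_k = 21/1
k=1  a_k=42  p_k/q_k = 883/42
(x₁, y₁) = (883, 42);  883² − 442·42² = 1 ✓

883 42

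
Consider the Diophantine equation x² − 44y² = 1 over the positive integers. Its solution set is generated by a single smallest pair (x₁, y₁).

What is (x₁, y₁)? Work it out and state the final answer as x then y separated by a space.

√44 → a₀=6, period (1,1,1,2,1,1,1,12); ℓ=8 even so k=7
i=0: a=6 ⇒ p=6, q=1
…
i=6: a=1 ⇒ p=126, q=19
i=7: a=1 ⇒ p=199, q=30
fundamental: x₁=199, y₁=30  (since 39601 − 44·900 = 1)

199 30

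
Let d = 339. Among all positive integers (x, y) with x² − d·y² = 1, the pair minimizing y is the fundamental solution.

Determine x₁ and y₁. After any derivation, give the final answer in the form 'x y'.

d=339: √d = [18; 2,2,2,1,17,1,2,2,2,36] (ℓ=10, even), read p_9/q_9
a_0=18:  p_0=18·1+0=18,  q_0=18·0+1=1
a_1=2:  p_1=2·18+1=37,  q_1=2·1+0=2
a_2=2:  p_2=2·37+18=92,  q_2=2·2+1=5
a_3=2:  p_3=2·92+37=221,  q_3=2·5+2=12
a_4=1:  p_4=1·221+92=313,  q_4=1·12+5=17
a_5=17:  p_5=17·313+221=5542,  q_5=17·17+12=301
a_6=1:  p_6=1·5542+313=5855,  q_6=1·301+17=318
a_7=2:  p_7=2·5855+5542=17252,  q_7=2·318+301=937
a_8=2:  p_8=2·17252+5855=40359,  q_8=2·937+318=2192
a_9=2:  p_9=2·40359+17252=97970,  q_9=2·2192+937=5321
fundamental: x₁=97970, y₁=5321  (since 9598120900 − 339·28313041 = 1)

97970 5321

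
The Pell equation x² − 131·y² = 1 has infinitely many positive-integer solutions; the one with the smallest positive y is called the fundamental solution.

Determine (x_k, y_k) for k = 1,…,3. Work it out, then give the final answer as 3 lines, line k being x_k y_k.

d=131: √d = [11; 2,4,11,4,2,22] (ℓ=6, even), read p_5/q_5
step 0: (11, 1)  from 11·(1,0) + (0,1)
step 1: (23, 2)  from 2·(11,1) + (1,0)
step 2: (103, 9)  from 4·(23,2) + (11,1)
step 3: (1156, 101)  from 11·(103,9) + (23,2)
step 4: (4727, 413)  from 4·(1156,101) + (103,9)
step 5: (10610, 927)  from 2·(4727,413) + (1156,101)
→ (10610, 927).  Check: 10610²=112572100, 131·927²=112572099, difference 1.
(10610+927√131)^2 = 225144199 + 19670940√131
(10610+927√131)^3 = 4777559892170 + 417417345873√131

10610 927
225144199 19670940
4777559892170 417417345873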